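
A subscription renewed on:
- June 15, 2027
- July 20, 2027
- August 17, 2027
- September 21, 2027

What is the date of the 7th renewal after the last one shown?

Gaps: 35, 28, 35 days — a mix of 28 and 35. Every date is a Tuesday.
Each is the 3rd Tuesday of its month.
October 2027 — 3rd Tuesday is October 19, 2027.
November 2027 — 3rd Tuesday is November 16, 2027.
December 2027 — 3rd Tuesday is December 21, 2027.
3rd Tuesday of January 2028: January 18, 2028.
February 2028 — 3rd Tuesday is February 15, 2028.
March 2028 — 3rd Tuesday is March 21, 2028.
April 2028 — 3rd Tuesday is April 18, 2028.

April 18, 2028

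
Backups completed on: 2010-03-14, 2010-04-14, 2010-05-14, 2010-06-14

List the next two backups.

2010-07-14, 2010-08-14

Gaps: 31, 30, 31 days — not constant. Every event is on the 14th of the month.
Pattern: the 14th of each month.
Next: July 2010 → 2010-07-14.
August 2010: 2010-08-14.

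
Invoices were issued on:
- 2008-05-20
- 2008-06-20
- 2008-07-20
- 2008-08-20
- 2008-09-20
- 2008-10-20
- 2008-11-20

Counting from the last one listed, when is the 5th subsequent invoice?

2009-04-20

The day-of-month is always 20 (31, 30, 31, 31, 30, 31 days between events).
So this recurs on the 20th of each month.
December 2008: 2008-12-20.
Next: January 2009 → 2009-01-20.
Next: February 2009 → 2009-02-20.
Next: March 2009 → 2009-03-20.
Next: April 2009 → 2009-04-20.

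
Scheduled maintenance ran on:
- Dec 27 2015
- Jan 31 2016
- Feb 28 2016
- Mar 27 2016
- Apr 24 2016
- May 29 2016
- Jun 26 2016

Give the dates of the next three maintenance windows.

Every date is a Sunday; gaps 35, 28, 28, 28, 35, 28 days.
Each is the last Sunday of its month (at least one falls on the 29th or later, ruling out '4th Sunday').
Last Sunday of July 2016: Jul 31 2016.
Last Sunday of August 2016: Aug 28 2016.
Last Sunday of September 2016: Sep 25 2016.

Jul 31 2016, Aug 28 2016, Sep 25 2016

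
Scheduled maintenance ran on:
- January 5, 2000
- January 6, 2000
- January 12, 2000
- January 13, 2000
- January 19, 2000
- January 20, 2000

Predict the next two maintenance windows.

January 26, 2000; January 27, 2000

The gap pattern 1, 6, 1, 6, 1 repeats every 2 events.
These are the Wednesdays and Thursdays of each week.
The following Wednesday is January 26, 2000.
The following Thursday is January 27, 2000.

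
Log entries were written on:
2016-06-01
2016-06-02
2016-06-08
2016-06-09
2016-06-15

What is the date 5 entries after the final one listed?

2016-06-30

Every event lands on a Wednesday or Thursday (gaps cycle 1, 6, 1, 6).
So the schedule is: every Wednesday and Thursday.
The following Thursday is 2016-06-16.
Next Wednesday: 2016-06-22.
Next Thursday: 2016-06-23.
Next Wednesday: 2016-06-29.
The following Thursday is 2016-06-30.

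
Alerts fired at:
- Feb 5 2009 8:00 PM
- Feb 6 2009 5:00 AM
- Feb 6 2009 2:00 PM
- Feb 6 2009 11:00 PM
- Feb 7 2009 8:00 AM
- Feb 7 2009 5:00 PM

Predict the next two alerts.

Gaps: 9, 9, 9, 9, 9 hours — each event is 9 hours after the previous one.
Feb 7 2009 5:00 PM + 9 h = Feb 8 2009 2:00 AM.
Feb 8 2009 2:00 AM + 9 h = Feb 8 2009 11:00 AM.

Feb 8 2009 2:00 AM, Feb 8 2009 11:00 AM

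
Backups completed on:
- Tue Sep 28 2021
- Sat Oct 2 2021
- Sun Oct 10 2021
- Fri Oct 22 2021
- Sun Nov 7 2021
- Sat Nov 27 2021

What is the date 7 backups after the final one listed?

Sat Aug 6 2022

Gaps: 4, 8, 12, 16, 20 days — each gap is 4 larger than the previous one.
Next gap: 24 days. Sat Nov 27 2021 + 24 days = Tue Dec 21 2021.
Next gap: 28 days. Tue Dec 21 2021 + 28 days = Tue Jan 18 2022.
Next gap: 32 days. Tue Jan 18 2022 + 32 days = Sat Feb 19 2022.
Next gap: 36 days. Sat Feb 19 2022 + 36 days = Sun Mar 27 2022.
Next gap: 40 days. Sun Mar 27 2022 + 40 days = Fri May 6 2022.
Next gap: 44 days. Fri May 6 2022 + 44 days = Sun Jun 19 2022.
Next gap: 48 days. Sun Jun 19 2022 + 48 days = Sat Aug 6 2022.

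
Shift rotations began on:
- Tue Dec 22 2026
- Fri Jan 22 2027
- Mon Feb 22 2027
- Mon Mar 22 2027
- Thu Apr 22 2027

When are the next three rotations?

Gaps: 31, 31, 28, 31 days — not constant. Every event is on the 22nd of the month.
Pattern: the 22nd of each month.
Next: May 2027 → Sat May 22 2027.
Next: June 2027 → Tue Jun 22 2027.
July 2027: Thu Jul 22 2027.

Sat May 22 2027, Tue Jun 22 2027, Thu Jul 22 2027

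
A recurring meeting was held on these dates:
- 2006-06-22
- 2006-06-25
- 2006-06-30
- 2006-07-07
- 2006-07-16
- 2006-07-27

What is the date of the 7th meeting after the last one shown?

Intervals are 3, 5, 7, 9, 11 days — an arithmetic progression with common difference 2.
Next gap: 13 days. 2006-07-27 + 13 days = 2006-08-09.
Next gap: 15 days. 2006-08-09 + 15 days = 2006-08-24.
Next gap: 17 days. 2006-08-24 + 17 days = 2006-09-10.
Next gap: 19 days. 2006-09-10 + 19 days = 2006-09-29.
Next gap: 21 days. 2006-09-29 + 21 days = 2006-10-20.
Next gap: 23 days. 2006-10-20 + 23 days = 2006-11-12.
Next gap: 25 days. 2006-11-12 + 25 days = 2006-12-07.

2006-12-07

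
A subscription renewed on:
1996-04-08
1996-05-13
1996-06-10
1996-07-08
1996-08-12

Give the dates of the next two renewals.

1996-09-09, 1996-10-14

These are Mondays at 28- or 35-day spacing (35, 28, 28, 35).
The pattern: 2nd Monday of the month.
2nd Monday of September 1996: 1996-09-09.
2nd Monday of October 1996: 1996-10-14.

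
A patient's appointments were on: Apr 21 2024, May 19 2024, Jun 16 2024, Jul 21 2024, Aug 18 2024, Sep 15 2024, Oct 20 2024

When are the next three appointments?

Nov 17 2024, Dec 15 2024, Jan 19 2025

Gaps: 28, 28, 35, 28, 28, 35 days — a mix of 28 and 35. Every date is a Sunday.
Each is the 3rd Sunday of its month.
November 2024 — 3rd Sunday is Nov 17 2024.
December 2024 — 3rd Sunday is Dec 15 2024.
January 2025 — 3rd Sunday is Jan 19 2025.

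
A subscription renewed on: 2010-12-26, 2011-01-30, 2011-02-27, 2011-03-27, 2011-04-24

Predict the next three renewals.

All Sundays; the gaps (35, 28, 28, 28) vary with month length.
This is the last Sunday of each month.
Last Sunday of May 2011: 2011-05-29.
Last Sunday of June 2011: 2011-06-26.
Last Sunday of July 2011: 2011-07-31.

2011-05-29, 2011-06-26, 2011-07-31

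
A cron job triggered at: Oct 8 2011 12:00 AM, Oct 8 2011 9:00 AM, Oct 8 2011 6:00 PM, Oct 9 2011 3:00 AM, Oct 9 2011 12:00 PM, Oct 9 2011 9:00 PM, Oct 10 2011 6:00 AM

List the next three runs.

Spacing: 9, 9, 9, 9, 9, 9 h — constant 9 h.
Oct 10 2011 6:00 AM + 9 h = Oct 10 2011 3:00 PM.
Oct 10 2011 3:00 PM + 9 h = Oct 11 2011 12:00 AM.
Oct 11 2011 12:00 AM + 9 h = Oct 11 2011 9:00 AM.

Oct 10 2011 3:00 PM, Oct 11 2011 12:00 AM, Oct 11 2011 9:00 AM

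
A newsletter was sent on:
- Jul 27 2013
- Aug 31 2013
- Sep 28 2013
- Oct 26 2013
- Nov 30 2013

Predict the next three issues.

Every date is a Saturday; gaps 35, 28, 28, 35 days.
Each is the last Saturday of its month (at least one falls on the 29th or later, ruling out '4th Saturday').
Last Saturday of December 2013: Dec 28 2013.
January 2014 ends with Saturday Jan 25 2014.
Last Saturday of February 2014: Feb 22 2014.

Dec 28 2013, Jan 25 2014, Feb 22 2014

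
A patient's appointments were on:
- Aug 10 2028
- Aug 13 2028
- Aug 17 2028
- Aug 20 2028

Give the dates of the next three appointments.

Aug 24 2028, Aug 27 2028, Aug 31 2028

The gap pattern 3, 4, 3 repeats every 2 events.
These are the Thursdays and Sundays of each week.
The following Thursday is Aug 24 2028.
The following Sunday is Aug 27 2028.
Next Thursday: Aug 31 2028.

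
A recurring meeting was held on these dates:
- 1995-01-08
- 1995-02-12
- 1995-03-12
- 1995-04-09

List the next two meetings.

1995-05-14, 1995-06-11

These are Sundays at 28- or 35-day spacing (35, 28, 28).
The pattern: 2nd Sunday of the month.
May 1995 — 2nd Sunday is 1995-05-14.
June 1995 — 2nd Sunday is 1995-06-11.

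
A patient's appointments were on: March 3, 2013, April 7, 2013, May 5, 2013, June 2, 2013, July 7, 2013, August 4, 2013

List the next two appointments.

September 1, 2013; October 6, 2013

All dates are Sundays, 35, 28, 28, 35, 28 days apart.
Specifically, the 1st Sunday of each month.
1st Sunday of September 2013: September 1, 2013.
October 2013 — 1st Sunday is October 6, 2013.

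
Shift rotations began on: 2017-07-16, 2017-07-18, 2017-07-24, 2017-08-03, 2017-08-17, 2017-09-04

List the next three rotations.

Intervals are 2, 6, 10, 14, 18 days — an arithmetic progression with common difference 4.
Next gap: 22 days. 2017-09-04 + 22 days = 2017-09-26.
Next gap: 26 days. 2017-09-26 + 26 days = 2017-10-22.
Next gap: 30 days. 2017-10-22 + 30 days = 2017-11-21.

2017-09-26, 2017-10-22, 2017-11-21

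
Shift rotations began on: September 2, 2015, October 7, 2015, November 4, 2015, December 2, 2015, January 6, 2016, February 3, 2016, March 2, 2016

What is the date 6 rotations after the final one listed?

September 7, 2016

All dates are Wednesdays, 35, 28, 28, 35, 28, 28 days apart.
Specifically, the 1st Wednesday of each month.
April 2016 — 1st Wednesday is April 6, 2016.
1st Wednesday of May 2016: May 4, 2016.
June 2016 — 1st Wednesday is June 1, 2016.
1st Wednesday of July 2016: July 6, 2016.
1st Wednesday of August 2016: August 3, 2016.
September 2016 — 1st Wednesday is September 7, 2016.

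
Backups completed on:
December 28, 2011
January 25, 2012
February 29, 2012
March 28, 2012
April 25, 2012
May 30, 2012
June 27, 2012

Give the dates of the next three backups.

All Wednesdays; the gaps (28, 35, 28, 28, 35, 28) vary with month length.
This is the last Wednesday of each month.
July 2012 ends with Wednesday July 25, 2012.
August 2012 ends with Wednesday August 29, 2012.
Last Wednesday of September 2012: September 26, 2012.

July 25, 2012; August 29, 2012; September 26, 2012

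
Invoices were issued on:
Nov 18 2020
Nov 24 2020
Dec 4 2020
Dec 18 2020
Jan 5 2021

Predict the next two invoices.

Jan 27 2021, Feb 22 2021

Gaps: 6, 10, 14, 18 days — each gap is 4 larger than the previous one.
Next gap: 22 days. Jan 5 2021 + 22 days = Jan 27 2021.
Next gap: 26 days. Jan 27 2021 + 26 days = Feb 22 2021.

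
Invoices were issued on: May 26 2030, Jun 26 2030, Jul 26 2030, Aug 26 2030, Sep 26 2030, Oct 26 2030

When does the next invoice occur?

The day-of-month is always 26 (31, 30, 31, 31, 30 days between events).
So this recurs on the 26th of each month.
November 2030: Nov 26 2030.

Nov 26 2030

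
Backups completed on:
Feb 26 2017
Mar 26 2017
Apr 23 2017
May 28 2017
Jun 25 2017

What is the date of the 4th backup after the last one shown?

Oct 22 2017

All dates are Sundays, 28, 28, 35, 28 days apart.
Specifically, the 4th Sunday of each month.
4th Sunday of July 2017: Jul 23 2017.
August 2017 — 4th Sunday is Aug 27 2017.
September 2017 — 4th Sunday is Sep 24 2017.
October 2017 — 4th Sunday is Oct 22 2017.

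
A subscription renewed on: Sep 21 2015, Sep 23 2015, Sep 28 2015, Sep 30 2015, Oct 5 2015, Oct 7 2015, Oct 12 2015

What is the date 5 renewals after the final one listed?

Every event lands on a Monday or Wednesday (gaps cycle 2, 5, 2, 5, 2, 5).
So the schedule is: every Monday and Wednesday.
The following Wednesday is Oct 14 2015.
Next Monday: Oct 19 2015.
Next Wednesday: Oct 21 2015.
The following Monday is Oct 26 2015.
Next Wednesday: Oct 28 2015.

Oct 28 2015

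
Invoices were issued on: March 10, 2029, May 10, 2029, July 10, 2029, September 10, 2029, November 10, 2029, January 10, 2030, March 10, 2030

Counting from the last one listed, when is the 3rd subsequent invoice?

September 10, 2030

The day-of-month is always 10 (61, 61, 62, 61, 61, 59 days between events).
So this recurs on the 10th of every 2 months.
May 2030: May 10, 2030.
Next: July 2030 → July 10, 2030.
September 2030: September 10, 2030.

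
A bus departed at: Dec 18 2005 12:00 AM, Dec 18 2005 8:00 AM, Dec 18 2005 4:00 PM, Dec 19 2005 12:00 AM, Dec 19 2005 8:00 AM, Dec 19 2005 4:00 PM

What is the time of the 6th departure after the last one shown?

Gaps: 8, 8, 8, 8, 8 hours — each event is 8 hours after the previous one.
Dec 19 2005 4:00 PM + 8 h = Dec 20 2005 12:00 AM.
Dec 20 2005 12:00 AM + 8 h = Dec 20 2005 8:00 AM.
Dec 20 2005 8:00 AM + 8 h = Dec 20 2005 4:00 PM.
Dec 20 2005 4:00 PM + 8 h = Dec 21 2005 12:00 AM.
Dec 21 2005 12:00 AM + 8 h = Dec 21 2005 8:00 AM.
Dec 21 2005 8:00 AM + 8 h = Dec 21 2005 4:00 PM.

Dec 21 2005 4:00 PM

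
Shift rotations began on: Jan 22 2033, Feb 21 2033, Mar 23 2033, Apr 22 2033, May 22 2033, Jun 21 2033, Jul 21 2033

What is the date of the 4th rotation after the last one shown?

The spacing is 30, 30, 30, 30, 30, 30 days — always 30 days.
Jul 21 2033 + 30 days = Aug 20 2033.
Aug 20 2033 + 30 days = Sep 19 2033.
Sep 19 2033 + 30 days = Oct 19 2033.
Oct 19 2033 + 30 days = Nov 18 2033.

Nov 18 2033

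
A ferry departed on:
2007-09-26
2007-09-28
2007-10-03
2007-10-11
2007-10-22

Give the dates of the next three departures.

The spacing grows by 3 each time: 2, 5, 8, 11 days.
Next gap: 14 days. 2007-10-22 + 14 days = 2007-11-05.
Next gap: 17 days. 2007-11-05 + 17 days = 2007-11-22.
Next gap: 20 days. 2007-11-22 + 20 days = 2007-12-12.

2007-11-05, 2007-11-22, 2007-12-12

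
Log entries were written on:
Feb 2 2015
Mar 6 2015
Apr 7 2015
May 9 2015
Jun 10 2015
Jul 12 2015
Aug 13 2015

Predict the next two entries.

The spacing is 32, 32, 32, 32, 32, 32 days — always 32 days.
Aug 13 2015 + 32 days = Sep 14 2015.
Sep 14 2015 + 32 days = Oct 16 2015.

Sep 14 2015, Oct 16 2015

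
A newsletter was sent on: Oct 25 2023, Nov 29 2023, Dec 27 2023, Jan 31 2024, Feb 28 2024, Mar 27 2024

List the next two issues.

Apr 24 2024, May 29 2024

All Wednesdays; the gaps (35, 28, 35, 28, 28) vary with month length.
This is the last Wednesday of each month.
Last Wednesday of April 2024: Apr 24 2024.
Last Wednesday of May 2024: May 29 2024.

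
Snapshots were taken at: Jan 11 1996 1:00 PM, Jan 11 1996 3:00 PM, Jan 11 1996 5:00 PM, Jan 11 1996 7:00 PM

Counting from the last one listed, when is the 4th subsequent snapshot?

Jan 12 1996 3:00 AM

Gaps: 2, 2, 2 hours — each event is 2 hours after the previous one.
Jan 11 1996 7:00 PM + 2 h = Jan 11 1996 9:00 PM.
Jan 11 1996 9:00 PM + 2 h = Jan 11 1996 11:00 PM.
Jan 11 1996 11:00 PM + 2 h = Jan 12 1996 1:00 AM.
Jan 12 1996 1:00 AM + 2 h = Jan 12 1996 3:00 AM.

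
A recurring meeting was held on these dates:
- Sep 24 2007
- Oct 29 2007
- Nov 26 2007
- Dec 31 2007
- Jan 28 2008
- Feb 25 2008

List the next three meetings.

All Mondays; the gaps (35, 28, 35, 28, 28) vary with month length.
This is the last Monday of each month.
Last Monday of March 2008: Mar 31 2008.
April 2008 ends with Monday Apr 28 2008.
May 2008 ends with Monday May 26 2008.

Mar 31 2008, Apr 28 2008, May 26 2008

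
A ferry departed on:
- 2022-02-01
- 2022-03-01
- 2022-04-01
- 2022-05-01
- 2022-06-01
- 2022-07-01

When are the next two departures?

The day-of-month is always 1 (28, 31, 30, 31, 30 days between events).
So this recurs on the 1st of each month.
Next: August 2022 → 2022-08-01.
Next: September 2022 → 2022-09-01.

2022-08-01, 2022-09-01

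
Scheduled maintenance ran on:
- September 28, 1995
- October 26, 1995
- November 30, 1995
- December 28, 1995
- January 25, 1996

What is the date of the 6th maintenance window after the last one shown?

All Thursdays; the gaps (28, 35, 28, 28) vary with month length.
This is the last Thursday of each month.
February 1996 ends with Thursday February 29, 1996.
March 1996 ends with Thursday March 28, 1996.
April 1996 ends with Thursday April 25, 1996.
Last Thursday of May 1996: May 30, 1996.
Last Thursday of June 1996: June 27, 1996.
July 1996 ends with Thursday July 25, 1996.

July 25, 1996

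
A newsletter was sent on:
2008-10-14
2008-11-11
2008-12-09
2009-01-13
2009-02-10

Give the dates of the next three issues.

All dates are Tuesdays, 28, 28, 35, 28 days apart.
Specifically, the 2nd Tuesday of each month.
March 2009 — 2nd Tuesday is 2009-03-10.
April 2009 — 2nd Tuesday is 2009-04-14.
2nd Tuesday of May 2009: 2009-05-12.

2009-03-10, 2009-04-14, 2009-05-12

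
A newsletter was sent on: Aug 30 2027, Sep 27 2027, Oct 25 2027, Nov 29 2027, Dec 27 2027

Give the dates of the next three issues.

Jan 31 2028, Feb 28 2028, Mar 27 2028

All Mondays; the gaps (28, 28, 35, 28) vary with month length.
This is the last Monday of each month.
Last Monday of January 2028: Jan 31 2028.
Last Monday of February 2028: Feb 28 2028.
Last Monday of March 2028: Mar 27 2028.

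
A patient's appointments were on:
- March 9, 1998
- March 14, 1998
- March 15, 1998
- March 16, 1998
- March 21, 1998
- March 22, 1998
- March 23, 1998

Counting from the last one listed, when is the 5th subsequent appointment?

Every event lands on a Monday or Saturday or Sunday (gaps cycle 5, 1, 1, 5, 1, 1).
So the schedule is: every Monday, Saturday and Sunday.
Next Saturday: March 28, 1998.
The following Sunday is March 29, 1998.
Next Monday: March 30, 1998.
The following Saturday is April 4, 1998.
Next Sunday: April 5, 1998.

April 5, 1998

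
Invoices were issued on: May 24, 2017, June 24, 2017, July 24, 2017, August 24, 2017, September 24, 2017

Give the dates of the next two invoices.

The day-of-month is always 24 (31, 30, 31, 31 days between events).
So this recurs on the 24th of each month.
Next: October 2017 → October 24, 2017.
Next: November 2017 → November 24, 2017.

October 24, 2017; November 24, 2017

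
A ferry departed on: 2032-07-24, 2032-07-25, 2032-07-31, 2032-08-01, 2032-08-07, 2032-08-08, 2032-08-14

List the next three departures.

The gap pattern 1, 6, 1, 6, 1, 6 repeats every 2 events.
These are the Saturdays and Sundays of each week.
The following Sunday is 2032-08-15.
The following Saturday is 2032-08-21.
The following Sunday is 2032-08-22.

2032-08-15, 2032-08-21, 2032-08-22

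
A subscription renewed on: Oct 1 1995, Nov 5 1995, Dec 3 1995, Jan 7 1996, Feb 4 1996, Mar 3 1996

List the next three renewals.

These are Sundays at 28- or 35-day spacing (35, 28, 35, 28, 28).
The pattern: 1st Sunday of the month.
1st Sunday of April 1996: Apr 7 1996.
May 1996 — 1st Sunday is May 5 1996.
June 1996 — 1st Sunday is Jun 2 1996.

Apr 7 1996, May 5 1996, Jun 2 1996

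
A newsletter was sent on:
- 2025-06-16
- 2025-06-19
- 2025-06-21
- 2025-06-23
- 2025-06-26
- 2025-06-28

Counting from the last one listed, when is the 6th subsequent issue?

2025-07-12

Every event lands on a Monday or Thursday or Saturday (gaps cycle 3, 2, 2, 3, 2).
So the schedule is: every Monday, Thursday and Saturday.
The following Monday is 2025-06-30.
Next Thursday: 2025-07-03.
The following Saturday is 2025-07-05.
The following Monday is 2025-07-07.
The following Thursday is 2025-07-10.
Next Saturday: 2025-07-12.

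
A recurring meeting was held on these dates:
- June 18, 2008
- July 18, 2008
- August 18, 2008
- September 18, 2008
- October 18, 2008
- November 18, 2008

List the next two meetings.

December 18, 2008; January 18, 2009

The day-of-month is always 18 (30, 31, 31, 30, 31 days between events).
So this recurs on the 18th of each month.
Next: December 2008 → December 18, 2008.
January 2009: January 18, 2009.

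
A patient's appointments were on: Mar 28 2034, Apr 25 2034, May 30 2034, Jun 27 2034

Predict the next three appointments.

These are Tuesdays with 28, 35, 28-day gaps.
Each is the final Tuesday of its month — May 30 2034 is past the 28th, so '4th Tuesday' doesn't fit.
July 2034 ends with Tuesday Jul 25 2034.
August 2034 ends with Tuesday Aug 29 2034.
September 2034 ends with Tuesday Sep 26 2034.

Jul 25 2034, Aug 29 2034, Sep 26 2034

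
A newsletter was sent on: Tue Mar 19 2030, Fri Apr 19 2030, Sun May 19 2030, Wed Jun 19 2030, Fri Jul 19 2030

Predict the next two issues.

The day-of-month is always 19 (31, 30, 31, 30 days between events).
So this recurs on the 19th of each month.
August 2030: Mon Aug 19 2030.
September 2030: Thu Sep 19 2030.

Mon Aug 19 2030, Thu Sep 19 2030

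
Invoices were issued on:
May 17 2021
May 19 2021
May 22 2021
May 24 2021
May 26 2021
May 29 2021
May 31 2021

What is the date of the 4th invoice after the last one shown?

Jun 9 2021

Every event lands on a Monday or Wednesday or Saturday (gaps cycle 2, 3, 2, 2, 3, 2).
So the schedule is: every Monday, Wednesday and Saturday.
The following Wednesday is Jun 2 2021.
Next Saturday: Jun 5 2021.
The following Monday is Jun 7 2021.
The following Wednesday is Jun 9 2021.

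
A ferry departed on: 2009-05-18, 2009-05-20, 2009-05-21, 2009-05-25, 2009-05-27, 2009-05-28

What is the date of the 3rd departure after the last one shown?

2009-06-04

Gaps: 2, 1, 4, 2, 1 days — not constant, but cyclic with period 3.
The events fall on every Monday, Wednesday and Thursday.
The following Monday is 2009-06-01.
The following Wednesday is 2009-06-03.
Next Thursday: 2009-06-04.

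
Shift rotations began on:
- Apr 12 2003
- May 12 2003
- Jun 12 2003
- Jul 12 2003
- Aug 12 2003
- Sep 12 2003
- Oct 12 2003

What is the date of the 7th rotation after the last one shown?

Each date is the 12th; the gaps (30, 31, 30, 31, 31, 30) track the month lengths.
The rule is the 12th of each month.
Next: November 2003 → Nov 12 2003.
December 2003: Dec 12 2003.
Next: January 2004 → Jan 12 2004.
Next: February 2004 → Feb 12 2004.
March 2004: Mar 12 2004.
Next: April 2004 → Apr 12 2004.
Next: May 2004 → May 12 2004.

May 12 2004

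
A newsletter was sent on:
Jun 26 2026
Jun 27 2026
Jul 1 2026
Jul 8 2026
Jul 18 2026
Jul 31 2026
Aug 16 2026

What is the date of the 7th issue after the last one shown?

Feb 28 2027

Gaps: 1, 4, 7, 10, 13, 16 days — each gap is 3 larger than the previous one.
Next gap: 19 days. Aug 16 2026 + 19 days = Sep 4 2026.
Next gap: 22 days. Sep 4 2026 + 22 days = Sep 26 2026.
Next gap: 25 days. Sep 26 2026 + 25 days = Oct 21 2026.
Next gap: 28 days. Oct 21 2026 + 28 days = Nov 18 2026.
Next gap: 31 days. Nov 18 2026 + 31 days = Dec 19 2026.
Next gap: 34 days. Dec 19 2026 + 34 days = Jan 22 2027.
Next gap: 37 days. Jan 22 2027 + 37 days = Feb 28 2027.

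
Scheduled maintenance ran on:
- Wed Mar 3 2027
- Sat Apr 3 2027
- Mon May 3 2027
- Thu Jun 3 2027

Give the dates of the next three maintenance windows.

Sat Jul 3 2027, Tue Aug 3 2027, Fri Sep 3 2027

Gaps: 31, 30, 31 days — not constant. Every event is on the 3rd of the month.
Pattern: the 3rd of each month.
Next: July 2027 → Sat Jul 3 2027.
August 2027: Tue Aug 3 2027.
Next: September 2027 → Fri Sep 3 2027.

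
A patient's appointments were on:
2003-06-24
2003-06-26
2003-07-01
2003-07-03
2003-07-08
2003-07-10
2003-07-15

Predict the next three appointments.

The gap pattern 2, 5, 2, 5, 2, 5 repeats every 2 events.
These are the Tuesdays and Thursdays of each week.
The following Thursday is 2003-07-17.
Next Tuesday: 2003-07-22.
The following Thursday is 2003-07-24.

2003-07-17, 2003-07-22, 2003-07-24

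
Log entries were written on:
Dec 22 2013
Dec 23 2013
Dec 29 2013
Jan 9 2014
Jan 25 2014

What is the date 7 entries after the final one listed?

The spacing grows by 5 each time: 1, 6, 11, 16 days.
Next gap: 21 days. Jan 25 2014 + 21 days = Feb 15 2014.
Next gap: 26 days. Feb 15 2014 + 26 days = Mar 13 2014.
Next gap: 31 days. Mar 13 2014 + 31 days = Apr 13 2014.
Next gap: 36 days. Apr 13 2014 + 36 days = May 19 2014.
Next gap: 41 days. May 19 2014 + 41 days = Jun 29 2014.
Next gap: 46 days. Jun 29 2014 + 46 days = Aug 14 2014.
Next gap: 51 days. Aug 14 2014 + 51 days = Oct 4 2014.

Oct 4 2014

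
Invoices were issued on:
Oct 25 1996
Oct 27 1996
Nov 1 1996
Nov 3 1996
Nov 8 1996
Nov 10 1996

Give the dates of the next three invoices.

Gaps: 2, 5, 2, 5, 2 days — not constant, but cyclic with period 2.
The events fall on every Friday and Sunday.
The following Friday is Nov 15 1996.
The following Sunday is Nov 17 1996.
Next Friday: Nov 22 1996.

Nov 15 1996, Nov 17 1996, Nov 22 1996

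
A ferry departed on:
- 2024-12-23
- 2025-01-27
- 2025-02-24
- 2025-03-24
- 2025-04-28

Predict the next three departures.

These are Mondays at 28- or 35-day spacing (35, 28, 28, 35).
The pattern: 4th Monday of the month.
May 2025 — 4th Monday is 2025-05-26.
4th Monday of June 2025: 2025-06-23.
July 2025 — 4th Monday is 2025-07-28.

2025-05-26, 2025-06-23, 2025-07-28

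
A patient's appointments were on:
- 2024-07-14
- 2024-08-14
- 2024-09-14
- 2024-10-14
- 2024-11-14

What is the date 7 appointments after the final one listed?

2025-06-14

Gaps: 31, 31, 30, 31 days — not constant. Every event is on the 14th of the month.
Pattern: the 14th of each month.
Next: December 2024 → 2024-12-14.
Next: January 2025 → 2025-01-14.
February 2025: 2025-02-14.
Next: March 2025 → 2025-03-14.
Next: April 2025 → 2025-04-14.
May 2025: 2025-05-14.
June 2025: 2025-06-14.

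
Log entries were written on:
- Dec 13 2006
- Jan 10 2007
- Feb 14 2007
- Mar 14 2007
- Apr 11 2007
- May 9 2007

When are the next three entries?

All dates are Wednesdays, 28, 35, 28, 28, 28 days apart.
Specifically, the 2nd Wednesday of each month.
June 2007 — 2nd Wednesday is Jun 13 2007.
2nd Wednesday of July 2007: Jul 11 2007.
August 2007 — 2nd Wednesday is Aug 8 2007.

Jun 13 2007, Jul 11 2007, Aug 8 2007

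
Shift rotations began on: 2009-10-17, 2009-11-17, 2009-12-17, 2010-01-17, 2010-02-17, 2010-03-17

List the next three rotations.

The day-of-month is always 17 (31, 30, 31, 31, 28 days between events).
So this recurs on the 17th of each month.
Next: April 2010 → 2010-04-17.
Next: May 2010 → 2010-05-17.
Next: June 2010 → 2010-06-17.

2010-04-17, 2010-05-17, 2010-06-17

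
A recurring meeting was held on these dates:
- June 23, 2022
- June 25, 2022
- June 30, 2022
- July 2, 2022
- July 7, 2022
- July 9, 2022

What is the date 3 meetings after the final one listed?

July 21, 2022

Every event lands on a Thursday or Saturday (gaps cycle 2, 5, 2, 5, 2).
So the schedule is: every Thursday and Saturday.
Next Thursday: July 14, 2022.
Next Saturday: July 16, 2022.
The following Thursday is July 21, 2022.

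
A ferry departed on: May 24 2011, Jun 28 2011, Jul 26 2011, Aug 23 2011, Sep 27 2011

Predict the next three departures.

All dates are Tuesdays, 35, 28, 28, 35 days apart.
Specifically, the 4th Tuesday of each month.
4th Tuesday of October 2011: Oct 25 2011.
4th Tuesday of November 2011: Nov 22 2011.
4th Tuesday of December 2011: Dec 27 2011.

Oct 25 2011, Nov 22 2011, Dec 27 2011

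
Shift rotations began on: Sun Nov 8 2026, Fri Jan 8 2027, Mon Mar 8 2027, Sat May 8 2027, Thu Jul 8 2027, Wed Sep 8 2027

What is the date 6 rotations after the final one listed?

The day-of-month is always 8 (61, 59, 61, 61, 62 days between events).
So this recurs on the 8th of every 2 months.
November 2027: Mon Nov 8 2027.
Next: January 2028 → Sat Jan 8 2028.
March 2028: Wed Mar 8 2028.
Next: May 2028 → Mon May 8 2028.
Next: July 2028 → Sat Jul 8 2028.
September 2028: Fri Sep 8 2028.

Fri Sep 8 2028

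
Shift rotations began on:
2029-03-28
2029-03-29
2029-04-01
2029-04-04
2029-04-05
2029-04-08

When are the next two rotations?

The gap pattern 1, 3, 3, 1, 3 repeats every 3 events.
These are the Wednesdays, Thursdays and Sundays of each week.
Next Wednesday: 2029-04-11.
The following Thursday is 2029-04-12.

2029-04-11, 2029-04-12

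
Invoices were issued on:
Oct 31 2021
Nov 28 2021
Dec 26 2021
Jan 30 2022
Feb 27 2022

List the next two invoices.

Every date is a Sunday; gaps 28, 28, 35, 28 days.
Each is the last Sunday of its month (at least one falls on the 29th or later, ruling out '4th Sunday').
Last Sunday of March 2022: Mar 27 2022.
Last Sunday of April 2022: Apr 24 2022.

Mar 27 2022, Apr 24 2022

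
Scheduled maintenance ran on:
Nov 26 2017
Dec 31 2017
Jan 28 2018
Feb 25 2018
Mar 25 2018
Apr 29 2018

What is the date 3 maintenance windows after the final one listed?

Every date is a Sunday; gaps 35, 28, 28, 28, 35 days.
Each is the last Sunday of its month (at least one falls on the 29th or later, ruling out '4th Sunday').
Last Sunday of May 2018: May 27 2018.
June 2018 ends with Sunday Jun 24 2018.
July 2018 ends with Sunday Jul 29 2018.

Jul 29 2018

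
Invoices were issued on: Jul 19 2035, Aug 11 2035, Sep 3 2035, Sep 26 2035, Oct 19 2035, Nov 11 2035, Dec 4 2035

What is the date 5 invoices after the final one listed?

Every event comes 23 days after the last (23, 23, 23, 23, 23, 23).
Dec 4 2035 + 23 days = Dec 27 2035.
Dec 27 2035 + 23 days = Jan 19 2036.
Jan 19 2036 + 23 days = Feb 11 2036.
Feb 11 2036 + 23 days = Mar 5 2036.
Mar 5 2036 + 23 days = Mar 28 2036.

Mar 28 2036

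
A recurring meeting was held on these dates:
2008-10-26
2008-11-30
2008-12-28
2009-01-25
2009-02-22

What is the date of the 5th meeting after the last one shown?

All Sundays; the gaps (35, 28, 28, 28) vary with month length.
This is the last Sunday of each month.
March 2009 ends with Sunday 2009-03-29.
April 2009 ends with Sunday 2009-04-26.
Last Sunday of May 2009: 2009-05-31.
June 2009 ends with Sunday 2009-06-28.
July 2009 ends with Sunday 2009-07-26.

2009-07-26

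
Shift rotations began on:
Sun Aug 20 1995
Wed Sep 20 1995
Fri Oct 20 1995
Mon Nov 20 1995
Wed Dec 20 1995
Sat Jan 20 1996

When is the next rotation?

Tue Feb 20 1996

Each date is the 20th; the gaps (31, 30, 31, 30, 31) track the month lengths.
The rule is the 20th of each month.
February 1996: Tue Feb 20 1996.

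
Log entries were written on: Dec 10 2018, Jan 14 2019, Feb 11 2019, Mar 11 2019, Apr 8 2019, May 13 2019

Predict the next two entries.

Gaps: 35, 28, 28, 28, 35 days — a mix of 28 and 35. Every date is a Monday.
Each is the 2nd Monday of its month.
2nd Monday of June 2019: Jun 10 2019.
July 2019 — 2nd Monday is Jul 8 2019.

Jun 10 2019, Jul 8 2019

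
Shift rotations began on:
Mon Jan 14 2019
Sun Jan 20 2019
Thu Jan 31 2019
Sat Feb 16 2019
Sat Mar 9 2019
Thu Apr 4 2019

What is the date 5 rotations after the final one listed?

Sat Oct 26 2019

The spacing grows by 5 each time: 6, 11, 16, 21, 26 days.
Next gap: 31 days. Thu Apr 4 2019 + 31 days = Sun May 5 2019.
Next gap: 36 days. Sun May 5 2019 + 36 days = Mon Jun 10 2019.
Next gap: 41 days. Mon Jun 10 2019 + 41 days = Sun Jul 21 2019.
Next gap: 46 days. Sun Jul 21 2019 + 46 days = Thu Sep 5 2019.
Next gap: 51 days. Thu Sep 5 2019 + 51 days = Sat Oct 26 2019.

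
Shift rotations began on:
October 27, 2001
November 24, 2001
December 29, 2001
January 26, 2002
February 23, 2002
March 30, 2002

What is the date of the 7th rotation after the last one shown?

Every date is a Saturday; gaps 28, 35, 28, 28, 35 days.
Each is the last Saturday of its month (at least one falls on the 29th or later, ruling out '4th Saturday').
April 2002 ends with Saturday April 27, 2002.
Last Saturday of May 2002: May 25, 2002.
June 2002 ends with Saturday June 29, 2002.
Last Saturday of July 2002: July 27, 2002.
August 2002 ends with Saturday August 31, 2002.
September 2002 ends with Saturday September 28, 2002.
Last Saturday of October 2002: October 26, 2002.

October 26, 2002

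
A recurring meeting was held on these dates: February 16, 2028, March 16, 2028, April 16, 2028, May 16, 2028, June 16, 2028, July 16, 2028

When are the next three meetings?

The day-of-month is always 16 (29, 31, 30, 31, 30 days between events).
So this recurs on the 16th of each month.
August 2028: August 16, 2028.
September 2028: September 16, 2028.
October 2028: October 16, 2028.

August 16, 2028; September 16, 2028; October 16, 2028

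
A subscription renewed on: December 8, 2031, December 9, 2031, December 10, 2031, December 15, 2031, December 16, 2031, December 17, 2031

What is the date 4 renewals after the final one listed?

December 29, 2031

Gaps: 1, 1, 5, 1, 1 days — not constant, but cyclic with period 3.
The events fall on every Monday, Tuesday and Wednesday.
Next Monday: December 22, 2031.
Next Tuesday: December 23, 2031.
The following Wednesday is December 24, 2031.
The following Monday is December 29, 2031.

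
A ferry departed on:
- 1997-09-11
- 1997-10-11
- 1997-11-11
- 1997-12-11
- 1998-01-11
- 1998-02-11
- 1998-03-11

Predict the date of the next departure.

Gaps: 30, 31, 30, 31, 31, 28 days — not constant. Every event is on the 11th of the month.
Pattern: the 11th of each month.
Next: April 1998 → 1998-04-11.

1998-04-11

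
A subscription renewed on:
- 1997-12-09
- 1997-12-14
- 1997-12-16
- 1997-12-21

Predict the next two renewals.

The gap pattern 5, 2, 5 repeats every 2 events.
These are the Tuesdays and Sundays of each week.
The following Tuesday is 1997-12-23.
The following Sunday is 1997-12-28.

1997-12-23, 1997-12-28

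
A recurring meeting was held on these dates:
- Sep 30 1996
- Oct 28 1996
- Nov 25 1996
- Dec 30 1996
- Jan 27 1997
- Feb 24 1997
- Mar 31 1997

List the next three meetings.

Every date is a Monday; gaps 28, 28, 35, 28, 28, 35 days.
Each is the last Monday of its month (at least one falls on the 29th or later, ruling out '4th Monday').
Last Monday of April 1997: Apr 28 1997.
Last Monday of May 1997: May 26 1997.
June 1997 ends with Monday Jun 30 1997.

Apr 28 1997, May 26 1997, Jun 30 1997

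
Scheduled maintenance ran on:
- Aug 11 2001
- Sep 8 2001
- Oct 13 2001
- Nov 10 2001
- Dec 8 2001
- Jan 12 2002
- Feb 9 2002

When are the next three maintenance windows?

Mar 9 2002, Apr 13 2002, May 11 2002

Gaps: 28, 35, 28, 28, 35, 28 days — a mix of 28 and 35. Every date is a Saturday.
Each is the 2nd Saturday of its month.
2nd Saturday of March 2002: Mar 9 2002.
2nd Saturday of April 2002: Apr 13 2002.
May 2002 — 2nd Saturday is May 11 2002.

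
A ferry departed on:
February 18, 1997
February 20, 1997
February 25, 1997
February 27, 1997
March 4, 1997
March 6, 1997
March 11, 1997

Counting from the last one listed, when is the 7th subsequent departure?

April 3, 1997

Every event lands on a Tuesday or Thursday (gaps cycle 2, 5, 2, 5, 2, 5).
So the schedule is: every Tuesday and Thursday.
Next Thursday: March 13, 1997.
Next Tuesday: March 18, 1997.
The following Thursday is March 20, 1997.
Next Tuesday: March 25, 1997.
The following Thursday is March 27, 1997.
Next Tuesday: April 1, 1997.
The following Thursday is April 3, 1997.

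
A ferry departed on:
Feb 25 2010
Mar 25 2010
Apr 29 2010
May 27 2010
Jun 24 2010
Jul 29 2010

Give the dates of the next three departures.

All Thursdays; the gaps (28, 35, 28, 28, 35) vary with month length.
This is the last Thursday of each month.
August 2010 ends with Thursday Aug 26 2010.
Last Thursday of September 2010: Sep 30 2010.
Last Thursday of October 2010: Oct 28 2010.

Aug 26 2010, Sep 30 2010, Oct 28 2010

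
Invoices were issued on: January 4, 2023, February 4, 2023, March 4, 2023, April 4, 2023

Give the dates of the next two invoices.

May 4, 2023; June 4, 2023

Each date is the 4th; the gaps (31, 28, 31) track the month lengths.
The rule is the 4th of each month.
Next: May 2023 → May 4, 2023.
Next: June 2023 → June 4, 2023.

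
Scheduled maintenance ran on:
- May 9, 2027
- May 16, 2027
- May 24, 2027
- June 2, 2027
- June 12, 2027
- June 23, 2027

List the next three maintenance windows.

Gaps: 7, 8, 9, 10, 11 days — each gap is 1 larger than the previous one.
Next gap: 12 days. June 23, 2027 + 12 days = July 5, 2027.
Next gap: 13 days. July 5, 2027 + 13 days = July 18, 2027.
Next gap: 14 days. July 18, 2027 + 14 days = August 1, 2027.

July 5, 2027; July 18, 2027; August 1, 2027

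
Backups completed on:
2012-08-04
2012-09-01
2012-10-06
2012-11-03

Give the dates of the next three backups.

Gaps: 28, 35, 28 days — a mix of 28 and 35. Every date is a Saturday.
Each is the 1st Saturday of its month.
1st Saturday of December 2012: 2012-12-01.
January 2013 — 1st Saturday is 2013-01-05.
1st Saturday of February 2013: 2013-02-02.

2012-12-01, 2013-01-05, 2013-02-02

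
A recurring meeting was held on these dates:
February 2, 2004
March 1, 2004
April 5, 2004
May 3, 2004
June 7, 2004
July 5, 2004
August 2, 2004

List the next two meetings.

September 6, 2004; October 4, 2004

All dates are Mondays, 28, 35, 28, 35, 28, 28 days apart.
Specifically, the 1st Monday of each month.
1st Monday of September 2004: September 6, 2004.
1st Monday of October 2004: October 4, 2004.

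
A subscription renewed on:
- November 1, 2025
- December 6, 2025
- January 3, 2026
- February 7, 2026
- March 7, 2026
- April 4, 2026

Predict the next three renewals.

May 2, 2026; June 6, 2026; July 4, 2026

All dates are Saturdays, 35, 28, 35, 28, 28 days apart.
Specifically, the 1st Saturday of each month.
May 2026 — 1st Saturday is May 2, 2026.
June 2026 — 1st Saturday is June 6, 2026.
1st Saturday of July 2026: July 4, 2026.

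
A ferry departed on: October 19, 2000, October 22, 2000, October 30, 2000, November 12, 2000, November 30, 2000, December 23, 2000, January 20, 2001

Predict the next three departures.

February 22, 2001; April 1, 2001; May 14, 2001

The spacing grows by 5 each time: 3, 8, 13, 18, 23, 28 days.
Next gap: 33 days. January 20, 2001 + 33 days = February 22, 2001.
Next gap: 38 days. February 22, 2001 + 38 days = April 1, 2001.
Next gap: 43 days. April 1, 2001 + 43 days = May 14, 2001.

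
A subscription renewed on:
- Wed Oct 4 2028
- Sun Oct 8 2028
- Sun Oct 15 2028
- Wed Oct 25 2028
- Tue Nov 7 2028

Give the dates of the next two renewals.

Gaps: 4, 7, 10, 13 days — each gap is 3 larger than the previous one.
Next gap: 16 days. Tue Nov 7 2028 + 16 days = Thu Nov 23 2028.
Next gap: 19 days. Thu Nov 23 2028 + 19 days = Tue Dec 12 2028.

Thu Nov 23 2028, Tue Dec 12 2028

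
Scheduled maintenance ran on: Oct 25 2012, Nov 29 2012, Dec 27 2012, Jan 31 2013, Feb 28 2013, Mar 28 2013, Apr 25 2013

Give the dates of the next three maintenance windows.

Every date is a Thursday; gaps 35, 28, 35, 28, 28, 28 days.
Each is the last Thursday of its month (at least one falls on the 29th or later, ruling out '4th Thursday').
Last Thursday of May 2013: May 30 2013.
June 2013 ends with Thursday Jun 27 2013.
Last Thursday of July 2013: Jul 25 2013.

May 30 2013, Jun 27 2013, Jul 25 2013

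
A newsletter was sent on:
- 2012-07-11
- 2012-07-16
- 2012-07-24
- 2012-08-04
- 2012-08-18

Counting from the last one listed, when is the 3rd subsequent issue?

2012-10-17

The spacing grows by 3 each time: 5, 8, 11, 14 days.
Next gap: 17 days. 2012-08-18 + 17 days = 2012-09-04.
Next gap: 20 days. 2012-09-04 + 20 days = 2012-09-24.
Next gap: 23 days. 2012-09-24 + 23 days = 2012-10-17.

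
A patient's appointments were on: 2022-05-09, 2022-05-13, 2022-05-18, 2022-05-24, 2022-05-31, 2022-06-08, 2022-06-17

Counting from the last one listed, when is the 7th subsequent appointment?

2022-09-16

Intervals are 4, 5, 6, 7, 8, 9 days — an arithmetic progression with common difference 1.
Next gap: 10 days. 2022-06-17 + 10 days = 2022-06-27.
Next gap: 11 days. 2022-06-27 + 11 days = 2022-07-08.
Next gap: 12 days. 2022-07-08 + 12 days = 2022-07-20.
Next gap: 13 days. 2022-07-20 + 13 days = 2022-08-02.
Next gap: 14 days. 2022-08-02 + 14 days = 2022-08-16.
Next gap: 15 days. 2022-08-16 + 15 days = 2022-08-31.
Next gap: 16 days. 2022-08-31 + 16 days = 2022-09-16.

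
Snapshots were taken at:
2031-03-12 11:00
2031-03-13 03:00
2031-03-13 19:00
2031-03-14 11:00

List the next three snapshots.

Gaps: 16, 16, 16 hours — each event is 16 hours after the previous one.
2031-03-14 11:00 + 16 h = 2031-03-15 03:00.
2031-03-15 03:00 + 16 h = 2031-03-15 19:00.
2031-03-15 19:00 + 16 h = 2031-03-16 11:00.

2031-03-15 03:00, 2031-03-15 19:00, 2031-03-16 11:00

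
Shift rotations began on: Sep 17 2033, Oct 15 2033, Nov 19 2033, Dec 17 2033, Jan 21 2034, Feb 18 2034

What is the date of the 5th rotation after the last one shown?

Jul 15 2034

Gaps: 28, 35, 28, 35, 28 days — a mix of 28 and 35. Every date is a Saturday.
Each is the 3rd Saturday of its month.
3rd Saturday of March 2034: Mar 18 2034.
April 2034 — 3rd Saturday is Apr 15 2034.
May 2034 — 3rd Saturday is May 20 2034.
3rd Saturday of June 2034: Jun 17 2034.
3rd Saturday of July 2034: Jul 15 2034.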